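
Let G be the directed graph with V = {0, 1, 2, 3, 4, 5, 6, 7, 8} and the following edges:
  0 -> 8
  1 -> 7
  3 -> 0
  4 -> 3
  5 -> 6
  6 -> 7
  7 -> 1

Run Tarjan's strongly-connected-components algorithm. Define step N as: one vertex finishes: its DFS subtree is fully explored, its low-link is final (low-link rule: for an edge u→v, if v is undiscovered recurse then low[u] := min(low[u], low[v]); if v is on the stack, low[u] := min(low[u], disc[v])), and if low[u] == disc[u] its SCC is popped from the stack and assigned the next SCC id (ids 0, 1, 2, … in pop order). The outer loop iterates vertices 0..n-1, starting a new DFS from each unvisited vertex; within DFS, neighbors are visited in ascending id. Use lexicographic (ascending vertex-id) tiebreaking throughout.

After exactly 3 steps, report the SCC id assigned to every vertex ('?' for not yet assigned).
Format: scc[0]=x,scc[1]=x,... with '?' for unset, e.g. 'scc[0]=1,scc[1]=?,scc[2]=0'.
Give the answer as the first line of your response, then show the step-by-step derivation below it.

scc[0]=1,scc[1]=?,scc[2]=?,scc[3]=?,scc[4]=?,scc[5]=?,scc[6]=?,scc[7]=?,scc[8]=0

step 1: low=(low[0]=0,low[1]=?,low[2]=?,low[3]=?,low[4]=?,low[5]=?,low[6]=?,low[7]=?,low[8]=1); scc=(scc[0]=?,scc[1]=?,scc[2]=?,scc[3]=?,scc[4]=?,scc[5]=?,scc[6]=?,scc[7]=?,scc[8]=0)
step 2: low=(low[0]=0,low[1]=?,low[2]=?,low[3]=?,low[4]=?,low[5]=?,low[6]=?,low[7]=?,low[8]=1); scc=(scc[0]=1,scc[1]=?,scc[2]=?,scc[3]=?,scc[4]=?,scc[5]=?,scc[6]=?,scc[7]=?,scc[8]=0)
step 3: low=(low[0]=0,low[1]=2,low[2]=?,low[3]=?,low[4]=?,low[5]=?,low[6]=?,low[7]=2,low[8]=1); scc=(scc[0]=1,scc[1]=?,scc[2]=?,scc[3]=?,scc[4]=?,scc[5]=?,scc[6]=?,scc[7]=?,scc[8]=0)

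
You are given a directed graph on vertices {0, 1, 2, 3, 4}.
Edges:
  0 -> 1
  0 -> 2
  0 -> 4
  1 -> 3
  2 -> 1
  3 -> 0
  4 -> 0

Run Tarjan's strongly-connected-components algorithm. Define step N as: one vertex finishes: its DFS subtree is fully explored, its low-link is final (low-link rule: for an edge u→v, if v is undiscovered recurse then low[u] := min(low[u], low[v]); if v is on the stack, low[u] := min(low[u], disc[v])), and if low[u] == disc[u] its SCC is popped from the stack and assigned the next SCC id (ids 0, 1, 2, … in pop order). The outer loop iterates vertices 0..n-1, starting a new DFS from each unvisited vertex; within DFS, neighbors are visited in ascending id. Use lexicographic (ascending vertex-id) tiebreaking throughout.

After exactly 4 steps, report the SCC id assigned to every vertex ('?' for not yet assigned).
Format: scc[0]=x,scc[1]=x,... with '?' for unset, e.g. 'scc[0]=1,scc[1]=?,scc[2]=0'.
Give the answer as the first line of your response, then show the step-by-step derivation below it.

scc[0]=?,scc[1]=?,scc[2]=?,scc[3]=?,scc[4]=?

step 1: low=(low[0]=0,low[1]=1,low[2]=?,low[3]=0,low[4]=?); scc=(scc[0]=?,scc[1]=?,scc[2]=?,scc[3]=?,scc[4]=?)
step 2: low=(low[0]=0,low[1]=0,low[2]=?,low[3]=0,low[4]=?); scc=(scc[0]=?,scc[1]=?,scc[2]=?,scc[3]=?,scc[4]=?)
step 3: low=(low[0]=0,low[1]=0,low[2]=1,low[3]=0,low[4]=?); scc=(scc[0]=?,scc[1]=?,scc[2]=?,scc[3]=?,scc[4]=?)
step 4: low=(low[0]=0,low[1]=0,low[2]=1,low[3]=0,low[4]=0); scc=(scc[0]=?,scc[1]=?,scc[2]=?,scc[3]=?,scc[4]=?)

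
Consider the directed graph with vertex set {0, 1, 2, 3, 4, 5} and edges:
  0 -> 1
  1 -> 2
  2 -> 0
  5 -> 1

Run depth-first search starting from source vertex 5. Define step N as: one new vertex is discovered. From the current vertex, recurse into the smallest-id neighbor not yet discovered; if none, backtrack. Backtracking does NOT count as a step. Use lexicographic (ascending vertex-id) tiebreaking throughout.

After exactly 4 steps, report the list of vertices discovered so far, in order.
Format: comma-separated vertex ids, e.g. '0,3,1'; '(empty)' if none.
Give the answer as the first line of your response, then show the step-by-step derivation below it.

5,1,2,0

step 1: discover 5; path=5; order=5
step 2: discover 1; path=5>1; order=5,1
step 3: discover 2; path=5>1>2; order=5,1,2
step 4: discover 0; path=5>1>2>0; order=5,1,2,0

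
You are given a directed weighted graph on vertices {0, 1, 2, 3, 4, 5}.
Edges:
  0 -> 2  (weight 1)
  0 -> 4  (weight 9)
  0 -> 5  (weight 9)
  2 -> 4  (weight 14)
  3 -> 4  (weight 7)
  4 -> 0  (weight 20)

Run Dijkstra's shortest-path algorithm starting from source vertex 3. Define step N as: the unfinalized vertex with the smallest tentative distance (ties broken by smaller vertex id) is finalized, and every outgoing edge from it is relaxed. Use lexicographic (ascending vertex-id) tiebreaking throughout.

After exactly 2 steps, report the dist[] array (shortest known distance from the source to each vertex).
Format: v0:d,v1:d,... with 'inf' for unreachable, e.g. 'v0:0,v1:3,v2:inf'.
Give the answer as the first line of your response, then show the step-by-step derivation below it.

v0:27,v1:inf,v2:inf,v3:0,v4:7,v5:inf

step 1: dist = v0:inf,v1:inf,v2:inf,v3:0,v4:7,v5:inf
step 2: dist = v0:27,v1:inf,v2:inf,v3:0,v4:7,v5:inf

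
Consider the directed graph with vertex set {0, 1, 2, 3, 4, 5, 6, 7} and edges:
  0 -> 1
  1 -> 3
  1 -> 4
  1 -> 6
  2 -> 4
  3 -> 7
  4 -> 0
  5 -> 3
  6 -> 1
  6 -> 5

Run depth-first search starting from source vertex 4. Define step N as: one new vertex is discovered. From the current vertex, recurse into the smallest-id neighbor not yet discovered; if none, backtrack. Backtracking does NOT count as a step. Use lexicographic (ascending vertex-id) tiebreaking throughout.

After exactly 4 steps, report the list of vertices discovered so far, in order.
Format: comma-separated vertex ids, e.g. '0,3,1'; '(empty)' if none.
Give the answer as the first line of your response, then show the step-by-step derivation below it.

4,0,1,3

step 1: discover 4; path=4; order=4
step 2: discover 0; path=4>0; order=4,0
step 3: discover 1; path=4>0>1; order=4,0,1
step 4: discover 3; path=4>0>1>3; order=4,0,1,3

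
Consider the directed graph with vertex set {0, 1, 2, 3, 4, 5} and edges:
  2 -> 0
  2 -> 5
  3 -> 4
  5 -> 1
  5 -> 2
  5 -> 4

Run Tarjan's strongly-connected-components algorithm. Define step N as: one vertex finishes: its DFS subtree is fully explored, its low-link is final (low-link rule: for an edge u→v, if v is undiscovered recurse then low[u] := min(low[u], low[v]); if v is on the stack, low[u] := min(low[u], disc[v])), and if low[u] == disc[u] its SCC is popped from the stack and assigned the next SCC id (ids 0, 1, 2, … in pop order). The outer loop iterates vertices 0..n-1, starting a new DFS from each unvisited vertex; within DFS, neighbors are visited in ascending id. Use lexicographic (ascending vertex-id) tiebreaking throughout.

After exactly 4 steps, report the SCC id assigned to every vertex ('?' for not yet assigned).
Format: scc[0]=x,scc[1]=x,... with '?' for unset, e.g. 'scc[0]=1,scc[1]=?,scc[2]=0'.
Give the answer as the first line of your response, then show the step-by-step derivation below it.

scc[0]=0,scc[1]=1,scc[2]=?,scc[3]=?,scc[4]=2,scc[5]=?

step 1: low=(low[0]=0,low[1]=?,low[2]=?,low[3]=?,low[4]=?,low[5]=?); scc=(scc[0]=0,scc[1]=?,scc[2]=?,scc[3]=?,scc[4]=?,scc[5]=?)
step 2: low=(low[0]=0,low[1]=1,low[2]=?,low[3]=?,low[4]=?,low[5]=?); scc=(scc[0]=0,scc[1]=1,scc[2]=?,scc[3]=?,scc[4]=?,scc[5]=?)
step 3: low=(low[0]=0,low[1]=1,low[2]=2,low[3]=?,low[4]=4,low[5]=2); scc=(scc[0]=0,scc[1]=1,scc[2]=?,scc[3]=?,scc[4]=2,scc[5]=?)
step 4: low=(low[0]=0,low[1]=1,low[2]=2,low[3]=?,low[4]=4,low[5]=2); scc=(scc[0]=0,scc[1]=1,scc[2]=?,scc[3]=?,scc[4]=2,scc[5]=?)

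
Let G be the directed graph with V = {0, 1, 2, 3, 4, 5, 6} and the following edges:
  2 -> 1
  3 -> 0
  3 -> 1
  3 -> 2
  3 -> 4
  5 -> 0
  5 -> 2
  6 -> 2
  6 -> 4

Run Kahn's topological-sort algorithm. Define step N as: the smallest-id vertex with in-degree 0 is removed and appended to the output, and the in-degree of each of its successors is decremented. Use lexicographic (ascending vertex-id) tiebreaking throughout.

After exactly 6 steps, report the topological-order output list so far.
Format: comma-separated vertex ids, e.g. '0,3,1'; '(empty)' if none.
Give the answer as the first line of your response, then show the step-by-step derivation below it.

3,5,0,6,2,1

step 1: output 3; order=[3]; indeg=(1,1,2,0,1,0,0)
step 2: output 5; order=[3,5]; indeg=(0,1,1,0,1,0,0)
step 3: output 0; order=[3,5,0]; indeg=(0,1,1,0,1,0,0)
step 4: output 6; order=[3,5,0,6]; indeg=(0,1,0,0,0,0,0)
step 5: output 2; order=[3,5,0,6,2]; indeg=(0,0,0,0,0,0,0)
step 6: output 1; order=[3,5,0,6,2,1]; indeg=(0,0,0,0,0,0,0)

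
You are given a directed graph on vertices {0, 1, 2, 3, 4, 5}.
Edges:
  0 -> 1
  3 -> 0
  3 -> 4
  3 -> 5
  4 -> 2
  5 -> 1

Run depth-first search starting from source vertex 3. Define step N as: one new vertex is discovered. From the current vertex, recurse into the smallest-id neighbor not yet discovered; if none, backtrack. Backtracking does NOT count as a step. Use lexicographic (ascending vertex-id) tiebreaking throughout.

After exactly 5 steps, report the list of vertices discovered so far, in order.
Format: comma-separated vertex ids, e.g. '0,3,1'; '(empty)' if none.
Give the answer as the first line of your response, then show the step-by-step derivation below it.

3,0,1,4,2

step 1: discover 3; path=3; order=3
step 2: discover 0; path=3>0; order=3,0
step 3: discover 1; path=3>0>1; order=3,0,1
step 4: discover 4; path=3>4; order=3,0,1,4
step 5: discover 2; path=3>4>2; order=3,0,1,4,2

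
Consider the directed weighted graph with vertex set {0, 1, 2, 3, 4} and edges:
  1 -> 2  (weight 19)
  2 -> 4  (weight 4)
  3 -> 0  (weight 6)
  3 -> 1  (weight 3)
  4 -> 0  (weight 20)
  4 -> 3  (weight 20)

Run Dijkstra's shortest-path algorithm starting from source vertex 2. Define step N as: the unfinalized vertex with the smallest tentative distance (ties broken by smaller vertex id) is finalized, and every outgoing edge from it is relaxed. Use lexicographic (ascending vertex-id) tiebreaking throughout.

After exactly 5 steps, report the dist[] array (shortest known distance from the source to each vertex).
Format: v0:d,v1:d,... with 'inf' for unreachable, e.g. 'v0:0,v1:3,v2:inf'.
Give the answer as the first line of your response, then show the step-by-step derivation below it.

v0:24,v1:27,v2:0,v3:24,v4:4

step 1: dist = v0:inf,v1:inf,v2:0,v3:inf,v4:4
step 2: dist = v0:24,v1:inf,v2:0,v3:24,v4:4
step 3: dist = v0:24,v1:inf,v2:0,v3:24,v4:4
step 4: dist = v0:24,v1:27,v2:0,v3:24,v4:4
step 5: dist = v0:24,v1:27,v2:0,v3:24,v4:4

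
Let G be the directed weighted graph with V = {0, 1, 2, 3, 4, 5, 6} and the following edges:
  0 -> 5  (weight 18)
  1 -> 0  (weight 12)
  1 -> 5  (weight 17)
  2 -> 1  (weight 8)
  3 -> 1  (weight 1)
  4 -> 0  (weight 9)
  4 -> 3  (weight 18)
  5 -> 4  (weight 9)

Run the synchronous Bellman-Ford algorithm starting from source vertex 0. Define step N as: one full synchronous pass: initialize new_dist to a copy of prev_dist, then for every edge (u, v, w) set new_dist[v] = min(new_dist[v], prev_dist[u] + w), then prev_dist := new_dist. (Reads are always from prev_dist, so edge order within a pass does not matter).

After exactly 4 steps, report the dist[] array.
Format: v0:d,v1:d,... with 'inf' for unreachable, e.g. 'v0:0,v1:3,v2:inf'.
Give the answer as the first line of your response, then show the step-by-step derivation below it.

v0:0,v1:46,v2:inf,v3:45,v4:27,v5:18,v6:inf

step 1: dist = v0:0,v1:inf,v2:inf,v3:inf,v4:inf,v5:18,v6:inf
step 2: dist = v0:0,v1:inf,v2:inf,v3:inf,v4:27,v5:18,v6:inf
step 3: dist = v0:0,v1:inf,v2:inf,v3:45,v4:27,v5:18,v6:inf
step 4: dist = v0:0,v1:46,v2:inf,v3:45,v4:27,v5:18,v6:inf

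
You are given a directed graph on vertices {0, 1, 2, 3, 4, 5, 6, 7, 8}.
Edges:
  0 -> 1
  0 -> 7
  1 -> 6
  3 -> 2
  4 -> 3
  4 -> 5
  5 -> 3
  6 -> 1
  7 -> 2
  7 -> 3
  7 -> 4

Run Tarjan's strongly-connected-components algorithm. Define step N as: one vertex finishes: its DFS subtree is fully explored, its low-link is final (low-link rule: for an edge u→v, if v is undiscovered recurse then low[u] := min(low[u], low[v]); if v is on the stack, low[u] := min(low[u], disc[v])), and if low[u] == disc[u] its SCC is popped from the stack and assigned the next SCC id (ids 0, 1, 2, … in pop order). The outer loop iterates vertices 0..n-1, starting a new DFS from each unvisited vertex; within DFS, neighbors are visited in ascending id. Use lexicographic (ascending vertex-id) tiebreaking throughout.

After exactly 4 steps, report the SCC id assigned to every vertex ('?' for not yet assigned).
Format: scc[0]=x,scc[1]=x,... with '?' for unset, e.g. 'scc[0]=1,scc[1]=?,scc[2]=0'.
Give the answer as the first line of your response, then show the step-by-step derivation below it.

scc[0]=?,scc[1]=0,scc[2]=1,scc[3]=2,scc[4]=?,scc[5]=?,scc[6]=0,scc[7]=?,scc[8]=?

step 1: low=(low[0]=0,low[1]=1,low[2]=?,low[3]=?,low[4]=?,low[5]=?,low[6]=1,low[7]=?,low[8]=?); scc=(scc[0]=?,scc[1]=?,scc[2]=?,scc[3]=?,scc[4]=?,scc[5]=?,scc[6]=?,scc[7]=?,scc[8]=?)
step 2: low=(low[0]=0,low[1]=1,low[2]=?,low[3]=?,low[4]=?,low[5]=?,low[6]=1,low[7]=?,low[8]=?); scc=(scc[0]=?,scc[1]=0,scc[2]=?,scc[3]=?,scc[4]=?,scc[5]=?,scc[6]=0,scc[7]=?,scc[8]=?)
step 3: low=(low[0]=0,low[1]=1,low[2]=4,low[3]=?,low[4]=?,low[5]=?,low[6]=1,low[7]=3,low[8]=?); scc=(scc[0]=?,scc[1]=0,scc[2]=1,scc[3]=?,scc[4]=?,scc[5]=?,scc[6]=0,scc[7]=?,scc[8]=?)
step 4: low=(low[0]=0,low[1]=1,low[2]=4,low[3]=5,low[4]=?,low[5]=?,low[6]=1,low[7]=3,low[8]=?); scc=(scc[0]=?,scc[1]=0,scc[2]=1,scc[3]=2,scc[4]=?,scc[5]=?,scc[6]=0,scc[7]=?,scc[8]=?)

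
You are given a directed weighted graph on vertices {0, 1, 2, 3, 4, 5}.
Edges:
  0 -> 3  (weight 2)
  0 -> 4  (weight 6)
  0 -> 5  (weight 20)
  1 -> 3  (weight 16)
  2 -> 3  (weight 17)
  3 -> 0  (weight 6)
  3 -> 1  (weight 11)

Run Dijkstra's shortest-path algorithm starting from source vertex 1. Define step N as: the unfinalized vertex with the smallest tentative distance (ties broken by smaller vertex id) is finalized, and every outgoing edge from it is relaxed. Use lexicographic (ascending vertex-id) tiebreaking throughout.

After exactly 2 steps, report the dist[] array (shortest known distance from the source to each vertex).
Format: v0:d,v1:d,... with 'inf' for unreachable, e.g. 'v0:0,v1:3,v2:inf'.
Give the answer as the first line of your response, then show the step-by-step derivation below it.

v0:22,v1:0,v2:inf,v3:16,v4:inf,v5:inf

step 1: dist = v0:inf,v1:0,v2:inf,v3:16,v4:inf,v5:inf
step 2: dist = v0:22,v1:0,v2:inf,v3:16,v4:inf,v5:inf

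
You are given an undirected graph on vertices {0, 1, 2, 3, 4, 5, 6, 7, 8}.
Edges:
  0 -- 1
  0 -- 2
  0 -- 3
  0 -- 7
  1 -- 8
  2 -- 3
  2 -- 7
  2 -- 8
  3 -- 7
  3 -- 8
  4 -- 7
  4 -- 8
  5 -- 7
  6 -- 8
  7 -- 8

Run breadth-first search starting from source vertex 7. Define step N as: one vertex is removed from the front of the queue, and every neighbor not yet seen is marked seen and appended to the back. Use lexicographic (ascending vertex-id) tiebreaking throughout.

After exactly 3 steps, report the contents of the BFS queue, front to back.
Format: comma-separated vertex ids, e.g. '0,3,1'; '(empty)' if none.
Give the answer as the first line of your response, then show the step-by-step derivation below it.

3,4,5,8,1

step 1: dequeue 7; queue=[0,2,3,4,5,8]; order=7
step 2: dequeue 0; queue=[2,3,4,5,8,1]; order=7,0
step 3: dequeue 2; queue=[3,4,5,8,1]; order=7,0,2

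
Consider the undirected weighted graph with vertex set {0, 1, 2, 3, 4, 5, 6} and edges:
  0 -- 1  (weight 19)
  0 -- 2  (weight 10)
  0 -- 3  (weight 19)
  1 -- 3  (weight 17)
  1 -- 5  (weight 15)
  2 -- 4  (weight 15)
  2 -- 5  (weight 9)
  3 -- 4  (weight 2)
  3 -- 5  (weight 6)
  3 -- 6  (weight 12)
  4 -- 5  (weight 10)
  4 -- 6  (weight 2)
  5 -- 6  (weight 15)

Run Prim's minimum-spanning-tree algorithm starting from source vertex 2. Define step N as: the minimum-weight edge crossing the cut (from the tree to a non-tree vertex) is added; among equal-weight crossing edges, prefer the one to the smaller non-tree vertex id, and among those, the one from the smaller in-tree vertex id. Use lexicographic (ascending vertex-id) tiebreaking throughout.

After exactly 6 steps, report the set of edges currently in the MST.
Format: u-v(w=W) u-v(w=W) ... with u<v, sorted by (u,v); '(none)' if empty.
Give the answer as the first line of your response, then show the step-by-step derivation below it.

0-2(w=10) 1-5(w=15) 2-5(w=9) 3-4(w=2) 3-5(w=6) 4-6(w=2)

step 1: add edge 2-5 (w=9); MST = {2-5(w=9)}
step 2: add edge 3-5 (w=6); MST = {2-5(w=9) 3-5(w=6)}
step 3: add edge 3-4 (w=2); MST = {2-5(w=9) 3-4(w=2) 3-5(w=6)}
step 4: add edge 4-6 (w=2); MST = {2-5(w=9) 3-4(w=2) 3-5(w=6) 4-6(w=2)}
step 5: add edge 0-2 (w=10); MST = {0-2(w=10) 2-5(w=9) 3-4(w=2) 3-5(w=6) 4-6(w=2)}
step 6: add edge 1-5 (w=15); MST = {0-2(w=10) 1-5(w=15) 2-5(w=9) 3-4(w=2) 3-5(w=6) 4-6(w=2)}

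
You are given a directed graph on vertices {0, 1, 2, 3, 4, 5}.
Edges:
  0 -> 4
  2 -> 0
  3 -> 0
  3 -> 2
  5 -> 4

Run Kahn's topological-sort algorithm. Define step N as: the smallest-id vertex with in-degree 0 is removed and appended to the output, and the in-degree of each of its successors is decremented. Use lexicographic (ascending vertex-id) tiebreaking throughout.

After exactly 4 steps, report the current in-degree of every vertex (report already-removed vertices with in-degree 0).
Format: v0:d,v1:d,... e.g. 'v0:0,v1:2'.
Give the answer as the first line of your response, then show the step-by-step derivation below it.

v0:0,v1:0,v2:0,v3:0,v4:1,v5:0

step 1: output 1; order=[1]; indeg=(2,0,1,0,2,0)
step 2: output 3; order=[1,3]; indeg=(1,0,0,0,2,0)
step 3: output 2; order=[1,3,2]; indeg=(0,0,0,0,2,0)
step 4: output 0; order=[1,3,2,0]; indeg=(0,0,0,0,1,0)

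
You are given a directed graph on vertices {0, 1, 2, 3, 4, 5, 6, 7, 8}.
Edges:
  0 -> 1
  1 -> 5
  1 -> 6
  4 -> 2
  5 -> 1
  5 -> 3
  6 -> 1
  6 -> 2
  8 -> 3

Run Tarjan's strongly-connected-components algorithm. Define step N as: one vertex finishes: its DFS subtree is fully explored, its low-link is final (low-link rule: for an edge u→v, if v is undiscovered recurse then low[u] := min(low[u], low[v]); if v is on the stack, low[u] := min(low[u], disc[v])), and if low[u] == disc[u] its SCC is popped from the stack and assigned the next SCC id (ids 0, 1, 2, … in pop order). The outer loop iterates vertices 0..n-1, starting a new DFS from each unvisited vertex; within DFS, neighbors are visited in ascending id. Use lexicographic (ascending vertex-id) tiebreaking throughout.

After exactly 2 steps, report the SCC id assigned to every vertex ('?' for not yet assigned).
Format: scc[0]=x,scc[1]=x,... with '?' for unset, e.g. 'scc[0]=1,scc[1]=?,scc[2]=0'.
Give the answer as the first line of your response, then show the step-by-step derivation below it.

scc[0]=?,scc[1]=?,scc[2]=?,scc[3]=0,scc[4]=?,scc[5]=?,scc[6]=?,scc[7]=?,scc[8]=?

step 1: low=(low[0]=0,low[1]=1,low[2]=?,low[3]=3,low[4]=?,low[5]=1,low[6]=?,low[7]=?,low[8]=?); scc=(scc[0]=?,scc[1]=?,scc[2]=?,scc[3]=0,scc[4]=?,scc[5]=?,scc[6]=?,scc[7]=?,scc[8]=?)
step 2: low=(low[0]=0,low[1]=1,low[2]=?,low[3]=3,low[4]=?,low[5]=1,low[6]=?,low[7]=?,low[8]=?); scc=(scc[0]=?,scc[1]=?,scc[2]=?,scc[3]=0,scc[4]=?,scc[5]=?,scc[6]=?,scc[7]=?,scc[8]=?)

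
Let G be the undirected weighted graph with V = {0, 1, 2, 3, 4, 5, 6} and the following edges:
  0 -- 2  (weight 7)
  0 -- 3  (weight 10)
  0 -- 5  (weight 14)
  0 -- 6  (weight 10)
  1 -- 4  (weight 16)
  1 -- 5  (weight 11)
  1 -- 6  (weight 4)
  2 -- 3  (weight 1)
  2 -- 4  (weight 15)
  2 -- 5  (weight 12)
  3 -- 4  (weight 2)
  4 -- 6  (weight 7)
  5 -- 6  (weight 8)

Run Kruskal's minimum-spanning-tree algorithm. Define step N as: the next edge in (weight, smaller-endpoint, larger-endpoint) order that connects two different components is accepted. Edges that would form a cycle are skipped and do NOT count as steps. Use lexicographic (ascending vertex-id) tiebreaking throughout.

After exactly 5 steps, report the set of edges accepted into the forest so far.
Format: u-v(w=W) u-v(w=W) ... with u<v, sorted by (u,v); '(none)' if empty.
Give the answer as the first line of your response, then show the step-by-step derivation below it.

0-2(w=7) 1-6(w=4) 2-3(w=1) 3-4(w=2) 4-6(w=7)

step 1: add edge 2-3 (w=1); MST = {2-3(w=1)}
step 2: add edge 3-4 (w=2); MST = {2-3(w=1) 3-4(w=2)}
step 3: add edge 1-6 (w=4); MST = {1-6(w=4) 2-3(w=1) 3-4(w=2)}
step 4: add edge 0-2 (w=7); MST = {0-2(w=7) 1-6(w=4) 2-3(w=1) 3-4(w=2)}
step 5: add edge 4-6 (w=7); MST = {0-2(w=7) 1-6(w=4) 2-3(w=1) 3-4(w=2) 4-6(w=7)}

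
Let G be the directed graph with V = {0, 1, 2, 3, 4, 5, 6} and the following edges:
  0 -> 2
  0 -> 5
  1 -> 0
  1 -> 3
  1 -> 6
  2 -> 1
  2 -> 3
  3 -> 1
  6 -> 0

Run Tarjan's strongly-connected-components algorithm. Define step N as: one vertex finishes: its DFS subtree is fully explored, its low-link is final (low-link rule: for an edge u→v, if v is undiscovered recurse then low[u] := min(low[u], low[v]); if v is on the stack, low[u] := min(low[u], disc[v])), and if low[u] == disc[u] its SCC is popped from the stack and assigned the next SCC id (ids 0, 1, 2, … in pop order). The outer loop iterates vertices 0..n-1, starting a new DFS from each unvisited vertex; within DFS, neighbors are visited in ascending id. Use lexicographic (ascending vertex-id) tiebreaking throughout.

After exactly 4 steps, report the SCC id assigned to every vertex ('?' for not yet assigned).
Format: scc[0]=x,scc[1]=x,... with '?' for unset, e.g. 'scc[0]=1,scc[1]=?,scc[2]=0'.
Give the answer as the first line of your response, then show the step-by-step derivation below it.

scc[0]=?,scc[1]=?,scc[2]=?,scc[3]=?,scc[4]=?,scc[5]=?,scc[6]=?

step 1: low=(low[0]=0,low[1]=0,low[2]=1,low[3]=2,low[4]=?,low[5]=?,low[6]=?); scc=(scc[0]=?,scc[1]=?,scc[2]=?,scc[3]=?,scc[4]=?,scc[5]=?,scc[6]=?)
step 2: low=(low[0]=0,low[1]=0,low[2]=1,low[3]=2,low[4]=?,low[5]=?,low[6]=0); scc=(scc[0]=?,scc[1]=?,scc[2]=?,scc[3]=?,scc[4]=?,scc[5]=?,scc[6]=?)
step 3: low=(low[0]=0,low[1]=0,low[2]=1,low[3]=2,low[4]=?,low[5]=?,low[6]=0); scc=(scc[0]=?,scc[1]=?,scc[2]=?,scc[3]=?,scc[4]=?,scc[5]=?,scc[6]=?)
step 4: low=(low[0]=0,low[1]=0,low[2]=0,low[3]=2,low[4]=?,low[5]=?,low[6]=0); scc=(scc[0]=?,scc[1]=?,scc[2]=?,scc[3]=?,scc[4]=?,scc[5]=?,scc[6]=?)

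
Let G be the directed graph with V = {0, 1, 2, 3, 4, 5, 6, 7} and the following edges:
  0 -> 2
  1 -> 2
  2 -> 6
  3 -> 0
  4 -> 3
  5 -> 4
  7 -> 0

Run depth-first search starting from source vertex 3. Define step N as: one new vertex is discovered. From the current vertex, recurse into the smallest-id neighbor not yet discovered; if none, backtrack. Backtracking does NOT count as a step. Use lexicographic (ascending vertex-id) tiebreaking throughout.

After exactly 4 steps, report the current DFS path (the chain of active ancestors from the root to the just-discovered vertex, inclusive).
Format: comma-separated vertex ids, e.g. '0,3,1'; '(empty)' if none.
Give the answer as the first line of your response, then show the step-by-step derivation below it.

3,0,2,6

step 1: discover 3; path=3; order=3
step 2: discover 0; path=3>0; order=3,0
step 3: discover 2; path=3>0>2; order=3,0,2
step 4: discover 6; path=3>0>2>6; order=3,0,2,6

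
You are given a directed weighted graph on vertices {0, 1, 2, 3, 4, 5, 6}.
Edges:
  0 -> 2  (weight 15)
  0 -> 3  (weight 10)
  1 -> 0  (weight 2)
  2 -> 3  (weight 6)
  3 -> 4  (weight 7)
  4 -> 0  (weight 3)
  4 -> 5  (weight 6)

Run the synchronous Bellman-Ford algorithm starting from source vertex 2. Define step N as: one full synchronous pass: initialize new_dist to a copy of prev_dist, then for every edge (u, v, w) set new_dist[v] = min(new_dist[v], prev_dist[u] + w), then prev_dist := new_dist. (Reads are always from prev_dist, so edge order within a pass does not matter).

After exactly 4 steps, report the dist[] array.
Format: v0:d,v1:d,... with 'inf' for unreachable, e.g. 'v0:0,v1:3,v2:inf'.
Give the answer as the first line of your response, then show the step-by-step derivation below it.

v0:16,v1:inf,v2:0,v3:6,v4:13,v5:19,v6:inf

step 1: dist = v0:inf,v1:inf,v2:0,v3:6,v4:inf,v5:inf,v6:inf
step 2: dist = v0:inf,v1:inf,v2:0,v3:6,v4:13,v5:inf,v6:inf
step 3: dist = v0:16,v1:inf,v2:0,v3:6,v4:13,v5:19,v6:inf
step 4: dist = v0:16,v1:inf,v2:0,v3:6,v4:13,v5:19,v6:inf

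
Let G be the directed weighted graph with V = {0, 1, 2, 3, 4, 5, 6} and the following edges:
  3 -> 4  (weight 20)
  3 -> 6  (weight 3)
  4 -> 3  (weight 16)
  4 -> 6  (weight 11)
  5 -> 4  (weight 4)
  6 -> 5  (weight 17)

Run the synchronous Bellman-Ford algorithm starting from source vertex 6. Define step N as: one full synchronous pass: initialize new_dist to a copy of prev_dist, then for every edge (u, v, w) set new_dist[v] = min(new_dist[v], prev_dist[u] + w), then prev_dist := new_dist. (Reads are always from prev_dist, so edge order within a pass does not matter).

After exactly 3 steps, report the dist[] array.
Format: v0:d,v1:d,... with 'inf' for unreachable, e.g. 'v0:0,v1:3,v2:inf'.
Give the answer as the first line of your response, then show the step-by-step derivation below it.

v0:inf,v1:inf,v2:inf,v3:37,v4:21,v5:17,v6:0

step 1: dist = v0:inf,v1:inf,v2:inf,v3:inf,v4:inf,v5:17,v6:0
step 2: dist = v0:inf,v1:inf,v2:inf,v3:inf,v4:21,v5:17,v6:0
step 3: dist = v0:inf,v1:inf,v2:inf,v3:37,v4:21,v5:17,v6:0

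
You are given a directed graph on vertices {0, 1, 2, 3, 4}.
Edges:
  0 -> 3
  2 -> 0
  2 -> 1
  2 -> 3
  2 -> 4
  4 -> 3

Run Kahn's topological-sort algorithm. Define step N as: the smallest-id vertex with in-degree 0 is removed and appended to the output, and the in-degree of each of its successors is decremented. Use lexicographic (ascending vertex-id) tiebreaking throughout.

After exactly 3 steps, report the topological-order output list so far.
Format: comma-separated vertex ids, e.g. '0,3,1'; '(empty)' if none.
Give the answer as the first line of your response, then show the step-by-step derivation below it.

2,0,1

step 1: output 2; order=[2]; indeg=(0,0,0,2,0)
step 2: output 0; order=[2,0]; indeg=(0,0,0,1,0)
step 3: output 1; order=[2,0,1]; indeg=(0,0,0,1,0)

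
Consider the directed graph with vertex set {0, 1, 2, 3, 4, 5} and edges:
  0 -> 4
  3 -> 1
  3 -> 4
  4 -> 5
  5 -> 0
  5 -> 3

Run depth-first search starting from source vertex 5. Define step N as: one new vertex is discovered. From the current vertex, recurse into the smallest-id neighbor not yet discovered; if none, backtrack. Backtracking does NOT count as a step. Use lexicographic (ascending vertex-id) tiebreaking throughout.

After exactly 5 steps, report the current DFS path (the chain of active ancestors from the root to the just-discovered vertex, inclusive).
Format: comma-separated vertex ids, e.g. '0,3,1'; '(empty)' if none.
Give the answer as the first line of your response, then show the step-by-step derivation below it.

5,3,1

step 1: discover 5; path=5; order=5
step 2: discover 0; path=5>0; order=5,0
step 3: discover 4; path=5>0>4; order=5,0,4
step 4: discover 3; path=5>3; order=5,0,4,3
step 5: discover 1; path=5>3>1; order=5,0,4,3,1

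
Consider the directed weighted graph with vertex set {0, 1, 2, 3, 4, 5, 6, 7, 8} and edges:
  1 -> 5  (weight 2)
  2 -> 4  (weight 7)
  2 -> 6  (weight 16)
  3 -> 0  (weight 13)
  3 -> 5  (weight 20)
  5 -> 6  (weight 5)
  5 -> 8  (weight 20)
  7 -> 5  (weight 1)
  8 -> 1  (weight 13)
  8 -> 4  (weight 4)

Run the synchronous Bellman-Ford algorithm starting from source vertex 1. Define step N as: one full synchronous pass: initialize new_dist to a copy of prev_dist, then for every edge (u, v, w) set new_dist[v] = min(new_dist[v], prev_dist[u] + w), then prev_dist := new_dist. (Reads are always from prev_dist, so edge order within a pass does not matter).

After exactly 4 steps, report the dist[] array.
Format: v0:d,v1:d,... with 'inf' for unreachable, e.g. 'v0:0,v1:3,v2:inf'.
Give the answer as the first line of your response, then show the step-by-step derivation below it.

v0:inf,v1:0,v2:inf,v3:inf,v4:26,v5:2,v6:7,v7:inf,v8:22

step 1: dist = v0:inf,v1:0,v2:inf,v3:inf,v4:inf,v5:2,v6:inf,v7:inf,v8:inf
step 2: dist = v0:inf,v1:0,v2:inf,v3:inf,v4:inf,v5:2,v6:7,v7:inf,v8:22
step 3: dist = v0:inf,v1:0,v2:inf,v3:inf,v4:26,v5:2,v6:7,v7:inf,v8:22
step 4: dist = v0:inf,v1:0,v2:inf,v3:inf,v4:26,v5:2,v6:7,v7:inf,v8:22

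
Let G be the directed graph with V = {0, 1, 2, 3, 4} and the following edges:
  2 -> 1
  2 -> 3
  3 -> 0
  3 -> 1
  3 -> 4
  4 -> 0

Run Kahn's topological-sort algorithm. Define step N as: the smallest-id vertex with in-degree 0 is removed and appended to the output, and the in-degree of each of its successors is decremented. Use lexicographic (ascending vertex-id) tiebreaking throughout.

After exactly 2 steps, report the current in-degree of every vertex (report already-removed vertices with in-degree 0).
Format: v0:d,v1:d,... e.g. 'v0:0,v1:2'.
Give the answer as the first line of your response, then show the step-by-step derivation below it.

v0:1,v1:0,v2:0,v3:0,v4:0

step 1: output 2; order=[2]; indeg=(2,1,0,0,1)
step 2: output 3; order=[2,3]; indeg=(1,0,0,0,0)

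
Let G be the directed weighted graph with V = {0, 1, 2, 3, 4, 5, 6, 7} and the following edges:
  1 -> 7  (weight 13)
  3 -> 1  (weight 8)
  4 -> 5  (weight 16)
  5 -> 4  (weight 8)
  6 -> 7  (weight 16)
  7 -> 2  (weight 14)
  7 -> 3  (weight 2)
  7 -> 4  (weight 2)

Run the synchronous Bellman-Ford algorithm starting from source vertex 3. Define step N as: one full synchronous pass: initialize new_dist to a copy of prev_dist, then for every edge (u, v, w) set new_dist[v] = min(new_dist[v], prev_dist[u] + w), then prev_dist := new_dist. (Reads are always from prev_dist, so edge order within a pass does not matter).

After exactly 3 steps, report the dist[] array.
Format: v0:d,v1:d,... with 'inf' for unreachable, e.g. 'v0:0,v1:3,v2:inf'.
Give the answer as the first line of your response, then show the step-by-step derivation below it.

v0:inf,v1:8,v2:35,v3:0,v4:23,v5:inf,v6:inf,v7:21

step 1: dist = v0:inf,v1:8,v2:inf,v3:0,v4:inf,v5:inf,v6:inf,v7:inf
step 2: dist = v0:inf,v1:8,v2:inf,v3:0,v4:inf,v5:inf,v6:inf,v7:21
step 3: dist = v0:inf,v1:8,v2:35,v3:0,v4:23,v5:inf,v6:inf,v7:21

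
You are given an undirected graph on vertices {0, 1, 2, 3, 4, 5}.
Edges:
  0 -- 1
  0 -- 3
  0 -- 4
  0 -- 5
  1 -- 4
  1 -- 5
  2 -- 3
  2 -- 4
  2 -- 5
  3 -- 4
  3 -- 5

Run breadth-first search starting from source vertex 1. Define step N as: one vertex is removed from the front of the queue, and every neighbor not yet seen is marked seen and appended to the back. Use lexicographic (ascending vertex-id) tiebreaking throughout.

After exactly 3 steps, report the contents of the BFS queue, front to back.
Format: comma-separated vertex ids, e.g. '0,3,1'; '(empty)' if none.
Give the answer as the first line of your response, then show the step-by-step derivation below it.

5,3,2

step 1: dequeue 1; queue=[0,4,5]; order=1
step 2: dequeue 0; queue=[4,5,3]; order=1,0
step 3: dequeue 4; queue=[5,3,2]; order=1,0,4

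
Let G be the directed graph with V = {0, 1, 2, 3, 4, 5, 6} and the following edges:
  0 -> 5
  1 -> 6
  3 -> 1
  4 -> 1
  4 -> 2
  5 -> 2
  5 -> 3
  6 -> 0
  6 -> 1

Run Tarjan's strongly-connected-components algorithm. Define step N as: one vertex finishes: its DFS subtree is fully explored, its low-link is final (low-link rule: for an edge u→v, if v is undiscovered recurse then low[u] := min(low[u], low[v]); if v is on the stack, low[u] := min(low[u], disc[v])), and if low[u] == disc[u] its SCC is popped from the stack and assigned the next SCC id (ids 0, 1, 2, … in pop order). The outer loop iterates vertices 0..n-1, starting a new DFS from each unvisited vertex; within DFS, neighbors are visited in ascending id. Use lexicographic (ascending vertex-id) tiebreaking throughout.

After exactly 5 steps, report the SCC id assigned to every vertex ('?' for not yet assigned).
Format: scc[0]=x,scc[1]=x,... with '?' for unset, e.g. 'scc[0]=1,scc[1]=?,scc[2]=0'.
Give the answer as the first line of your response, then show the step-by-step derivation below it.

scc[0]=?,scc[1]=?,scc[2]=0,scc[3]=?,scc[4]=?,scc[5]=?,scc[6]=?

step 1: low=(low[0]=0,low[1]=?,low[2]=2,low[3]=?,low[4]=?,low[5]=1,low[6]=?); scc=(scc[0]=?,scc[1]=?,scc[2]=0,scc[3]=?,scc[4]=?,scc[5]=?,scc[6]=?)
step 2: low=(low[0]=0,low[1]=4,low[2]=2,low[3]=3,low[4]=?,low[5]=1,low[6]=0); scc=(scc[0]=?,scc[1]=?,scc[2]=0,scc[3]=?,scc[4]=?,scc[5]=?,scc[6]=?)
step 3: low=(low[0]=0,low[1]=0,low[2]=2,low[3]=3,low[4]=?,low[5]=1,low[6]=0); scc=(scc[0]=?,scc[1]=?,scc[2]=0,scc[3]=?,scc[4]=?,scc[5]=?,scc[6]=?)
step 4: low=(low[0]=0,low[1]=0,low[2]=2,low[3]=0,low[4]=?,low[5]=1,low[6]=0); scc=(scc[0]=?,scc[1]=?,scc[2]=0,scc[3]=?,scc[4]=?,scc[5]=?,scc[6]=?)
step 5: low=(low[0]=0,low[1]=0,low[2]=2,low[3]=0,low[4]=?,low[5]=0,low[6]=0); scc=(scc[0]=?,scc[1]=?,scc[2]=0,scc[3]=?,scc[4]=?,scc[5]=?,scc[6]=?)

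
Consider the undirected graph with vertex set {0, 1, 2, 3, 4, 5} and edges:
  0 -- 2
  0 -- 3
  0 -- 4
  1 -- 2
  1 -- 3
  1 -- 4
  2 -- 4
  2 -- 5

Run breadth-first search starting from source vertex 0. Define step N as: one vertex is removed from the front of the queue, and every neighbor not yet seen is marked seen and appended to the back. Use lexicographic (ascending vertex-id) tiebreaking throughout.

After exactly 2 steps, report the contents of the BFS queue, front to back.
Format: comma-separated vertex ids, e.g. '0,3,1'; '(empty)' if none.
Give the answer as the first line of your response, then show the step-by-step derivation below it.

3,4,1,5

step 1: dequeue 0; queue=[2,3,4]; order=0
step 2: dequeue 2; queue=[3,4,1,5]; order=0,2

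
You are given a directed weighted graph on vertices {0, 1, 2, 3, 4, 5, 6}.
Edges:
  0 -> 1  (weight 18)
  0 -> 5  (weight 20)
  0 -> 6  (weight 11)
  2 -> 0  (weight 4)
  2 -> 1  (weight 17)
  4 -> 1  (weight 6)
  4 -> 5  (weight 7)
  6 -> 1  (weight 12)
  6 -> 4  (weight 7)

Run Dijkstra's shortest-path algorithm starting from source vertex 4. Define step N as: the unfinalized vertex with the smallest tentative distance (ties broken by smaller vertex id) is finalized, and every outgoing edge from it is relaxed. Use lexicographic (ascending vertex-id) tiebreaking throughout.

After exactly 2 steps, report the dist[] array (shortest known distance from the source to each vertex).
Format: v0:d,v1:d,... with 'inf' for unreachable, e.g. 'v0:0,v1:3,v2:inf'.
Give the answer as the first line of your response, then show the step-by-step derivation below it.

v0:inf,v1:6,v2:inf,v3:inf,v4:0,v5:7,v6:inf

step 1: dist = v0:inf,v1:6,v2:inf,v3:inf,v4:0,v5:7,v6:inf
step 2: dist = v0:inf,v1:6,v2:inf,v3:inf,v4:0,v5:7,v6:inf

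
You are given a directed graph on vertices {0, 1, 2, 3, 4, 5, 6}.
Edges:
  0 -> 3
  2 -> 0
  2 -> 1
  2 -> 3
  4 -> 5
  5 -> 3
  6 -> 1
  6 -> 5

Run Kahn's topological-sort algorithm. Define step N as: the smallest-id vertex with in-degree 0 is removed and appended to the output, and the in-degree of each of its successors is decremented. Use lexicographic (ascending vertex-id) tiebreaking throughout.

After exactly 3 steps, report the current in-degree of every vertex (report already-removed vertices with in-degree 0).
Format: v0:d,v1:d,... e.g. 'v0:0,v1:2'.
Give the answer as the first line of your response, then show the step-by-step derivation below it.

v0:0,v1:1,v2:0,v3:1,v4:0,v5:1,v6:0

step 1: output 2; order=[2]; indeg=(0,1,0,2,0,2,0)
step 2: output 0; order=[2,0]; indeg=(0,1,0,1,0,2,0)
step 3: output 4; order=[2,0,4]; indeg=(0,1,0,1,0,1,0)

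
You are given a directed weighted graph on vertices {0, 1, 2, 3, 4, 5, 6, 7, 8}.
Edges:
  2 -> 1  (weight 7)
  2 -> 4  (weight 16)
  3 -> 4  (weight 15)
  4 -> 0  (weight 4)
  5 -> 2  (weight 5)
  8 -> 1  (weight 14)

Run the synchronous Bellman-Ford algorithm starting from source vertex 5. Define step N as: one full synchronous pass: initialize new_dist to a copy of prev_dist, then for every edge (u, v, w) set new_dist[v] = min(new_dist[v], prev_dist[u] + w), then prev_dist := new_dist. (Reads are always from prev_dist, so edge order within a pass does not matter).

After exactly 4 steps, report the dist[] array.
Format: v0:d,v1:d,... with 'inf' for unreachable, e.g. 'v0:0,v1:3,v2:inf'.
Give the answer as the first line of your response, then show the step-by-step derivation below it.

v0:25,v1:12,v2:5,v3:inf,v4:21,v5:0,v6:inf,v7:inf,v8:inf

step 1: dist = v0:inf,v1:inf,v2:5,v3:inf,v4:inf,v5:0,v6:inf,v7:inf,v8:inf
step 2: dist = v0:inf,v1:12,v2:5,v3:inf,v4:21,v5:0,v6:inf,v7:inf,v8:inf
step 3: dist = v0:25,v1:12,v2:5,v3:inf,v4:21,v5:0,v6:inf,v7:inf,v8:inf
step 4: dist = v0:25,v1:12,v2:5,v3:inf,v4:21,v5:0,v6:inf,v7:inf,v8:inf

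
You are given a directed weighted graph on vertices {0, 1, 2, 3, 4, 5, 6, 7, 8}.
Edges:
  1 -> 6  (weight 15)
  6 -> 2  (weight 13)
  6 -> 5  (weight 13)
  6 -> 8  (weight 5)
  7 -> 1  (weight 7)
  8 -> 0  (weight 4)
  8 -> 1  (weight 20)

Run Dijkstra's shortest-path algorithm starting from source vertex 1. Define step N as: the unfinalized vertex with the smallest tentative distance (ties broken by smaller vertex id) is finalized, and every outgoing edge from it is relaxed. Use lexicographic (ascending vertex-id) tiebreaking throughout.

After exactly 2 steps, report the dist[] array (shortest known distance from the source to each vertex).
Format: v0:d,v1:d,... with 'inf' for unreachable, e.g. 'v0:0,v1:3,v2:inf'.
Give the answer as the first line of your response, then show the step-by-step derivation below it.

v0:inf,v1:0,v2:28,v3:inf,v4:inf,v5:28,v6:15,v7:inf,v8:20

step 1: dist = v0:inf,v1:0,v2:inf,v3:inf,v4:inf,v5:inf,v6:15,v7:inf,v8:inf
step 2: dist = v0:inf,v1:0,v2:28,v3:inf,v4:inf,v5:28,v6:15,v7:inf,v8:20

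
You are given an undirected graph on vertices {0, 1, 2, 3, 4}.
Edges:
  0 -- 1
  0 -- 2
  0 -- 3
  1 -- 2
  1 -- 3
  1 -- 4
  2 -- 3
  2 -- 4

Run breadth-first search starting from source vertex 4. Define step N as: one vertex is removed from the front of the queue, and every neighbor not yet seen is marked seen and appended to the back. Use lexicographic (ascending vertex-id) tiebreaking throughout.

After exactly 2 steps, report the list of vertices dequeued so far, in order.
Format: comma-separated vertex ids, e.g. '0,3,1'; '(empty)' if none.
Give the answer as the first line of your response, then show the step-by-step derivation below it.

4,1

step 1: dequeue 4; queue=[1,2]; order=4
step 2: dequeue 1; queue=[2,0,3]; order=4,1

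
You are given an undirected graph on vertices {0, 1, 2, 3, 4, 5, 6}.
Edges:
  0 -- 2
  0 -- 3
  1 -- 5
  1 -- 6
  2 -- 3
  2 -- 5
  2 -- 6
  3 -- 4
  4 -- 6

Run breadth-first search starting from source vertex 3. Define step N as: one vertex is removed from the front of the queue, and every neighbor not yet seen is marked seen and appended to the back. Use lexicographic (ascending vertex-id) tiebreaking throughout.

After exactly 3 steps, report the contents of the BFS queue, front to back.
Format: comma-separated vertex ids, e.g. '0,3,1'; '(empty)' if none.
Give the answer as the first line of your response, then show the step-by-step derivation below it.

4,5,6

step 1: dequeue 3; queue=[0,2,4]; order=3
step 2: dequeue 0; queue=[2,4]; order=3,0
step 3: dequeue 2; queue=[4,5,6]; order=3,0,2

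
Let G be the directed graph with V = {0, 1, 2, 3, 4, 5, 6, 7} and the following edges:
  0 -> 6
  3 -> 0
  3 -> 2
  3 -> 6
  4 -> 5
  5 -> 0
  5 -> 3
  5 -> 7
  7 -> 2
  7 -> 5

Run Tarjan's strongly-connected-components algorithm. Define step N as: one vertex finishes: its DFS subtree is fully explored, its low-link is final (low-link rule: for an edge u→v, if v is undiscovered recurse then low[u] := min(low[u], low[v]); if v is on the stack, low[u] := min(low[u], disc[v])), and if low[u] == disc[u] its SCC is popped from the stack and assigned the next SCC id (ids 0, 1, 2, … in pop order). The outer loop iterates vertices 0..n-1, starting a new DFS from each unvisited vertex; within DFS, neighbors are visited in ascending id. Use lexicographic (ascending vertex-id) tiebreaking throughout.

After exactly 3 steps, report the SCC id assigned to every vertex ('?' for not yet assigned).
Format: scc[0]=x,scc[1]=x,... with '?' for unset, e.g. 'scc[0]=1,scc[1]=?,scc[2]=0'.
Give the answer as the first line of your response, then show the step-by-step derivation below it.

scc[0]=1,scc[1]=2,scc[2]=?,scc[3]=?,scc[4]=?,scc[5]=?,scc[6]=0,scc[7]=?

step 1: low=(low[0]=0,low[1]=?,low[2]=?,low[3]=?,low[4]=?,low[5]=?,low[6]=1,low[7]=?); scc=(scc[0]=?,scc[1]=?,scc[2]=?,scc[3]=?,scc[4]=?,scc[5]=?,scc[6]=0,scc[7]=?)
step 2: low=(low[0]=0,low[1]=?,low[2]=?,low[3]=?,low[4]=?,low[5]=?,low[6]=1,low[7]=?); scc=(scc[0]=1,scc[1]=?,scc[2]=?,scc[3]=?,scc[4]=?,scc[5]=?,scc[6]=0,scc[7]=?)
step 3: low=(low[0]=0,low[1]=2,low[2]=?,low[3]=?,low[4]=?,low[5]=?,low[6]=1,low[7]=?); scc=(scc[0]=1,scc[1]=2,scc[2]=?,scc[3]=?,scc[4]=?,scc[5]=?,scc[6]=0,scc[7]=?)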